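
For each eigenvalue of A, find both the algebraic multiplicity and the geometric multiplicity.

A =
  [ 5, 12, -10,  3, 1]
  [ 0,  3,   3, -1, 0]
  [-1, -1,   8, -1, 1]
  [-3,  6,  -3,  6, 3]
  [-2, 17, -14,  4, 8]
λ = 6: alg = 5, geom = 2

Step 1 — factor the characteristic polynomial to read off the algebraic multiplicities:
  χ_A(x) = (x - 6)^5

Step 2 — compute geometric multiplicities via the rank-nullity identity g(λ) = n − rank(A − λI):
  rank(A − (6)·I) = 3, so dim ker(A − (6)·I) = n − 3 = 2

Summary:
  λ = 6: algebraic multiplicity = 5, geometric multiplicity = 2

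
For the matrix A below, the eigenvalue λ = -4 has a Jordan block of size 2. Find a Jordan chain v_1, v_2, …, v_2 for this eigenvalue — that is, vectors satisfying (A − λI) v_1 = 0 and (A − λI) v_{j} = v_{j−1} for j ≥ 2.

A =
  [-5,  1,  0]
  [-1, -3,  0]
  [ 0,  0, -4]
A Jordan chain for λ = -4 of length 2:
v_1 = (-1, -1, 0)ᵀ
v_2 = (1, 0, 0)ᵀ

Let N = A − (-4)·I. We want v_2 with N^2 v_2 = 0 but N^1 v_2 ≠ 0; then v_{j-1} := N · v_j for j = 2, …, 2.

Pick v_2 = (1, 0, 0)ᵀ.
Then v_1 = N · v_2 = (-1, -1, 0)ᵀ.

Sanity check: (A − (-4)·I) v_1 = (0, 0, 0)ᵀ = 0. ✓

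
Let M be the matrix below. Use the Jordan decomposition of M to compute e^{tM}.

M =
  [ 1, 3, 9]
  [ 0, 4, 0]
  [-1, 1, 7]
e^{tM} =
  [-3*t*exp(4*t) + exp(4*t), 3*t*exp(4*t), 9*t*exp(4*t)]
  [0, exp(4*t), 0]
  [-t*exp(4*t), t*exp(4*t), 3*t*exp(4*t) + exp(4*t)]

Strategy: write M = P · J · P⁻¹ where J is a Jordan canonical form, so e^{tM} = P · e^{tJ} · P⁻¹, and e^{tJ} can be computed block-by-block.

M has Jordan form
J =
  [4, 1, 0]
  [0, 4, 0]
  [0, 0, 4]
(up to reordering of blocks).

Per-block formulas:
  For a 1×1 block at λ = 4: exp(t · [4]) = [e^(4t)].
  For a 2×2 Jordan block J_2(4): exp(t · J_2(4)) = e^(4t)·(I + t·N), where N is the 2×2 nilpotent shift.

After assembling e^{tJ} and conjugating by P, we get:

e^{tM} =
  [-3*t*exp(4*t) + exp(4*t), 3*t*exp(4*t), 9*t*exp(4*t)]
  [0, exp(4*t), 0]
  [-t*exp(4*t), t*exp(4*t), 3*t*exp(4*t) + exp(4*t)]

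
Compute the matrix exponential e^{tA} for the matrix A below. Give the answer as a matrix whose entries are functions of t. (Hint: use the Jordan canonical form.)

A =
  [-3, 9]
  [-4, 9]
e^{tA} =
  [-6*t*exp(3*t) + exp(3*t), 9*t*exp(3*t)]
  [-4*t*exp(3*t), 6*t*exp(3*t) + exp(3*t)]

Strategy: write A = P · J · P⁻¹ where J is a Jordan canonical form, so e^{tA} = P · e^{tJ} · P⁻¹, and e^{tJ} can be computed block-by-block.

A has Jordan form
J =
  [3, 1]
  [0, 3]
(up to reordering of blocks).

Per-block formulas:
  For a 2×2 Jordan block J_2(3): exp(t · J_2(3)) = e^(3t)·(I + t·N), where N is the 2×2 nilpotent shift.

After assembling e^{tJ} and conjugating by P, we get:

e^{tA} =
  [-6*t*exp(3*t) + exp(3*t), 9*t*exp(3*t)]
  [-4*t*exp(3*t), 6*t*exp(3*t) + exp(3*t)]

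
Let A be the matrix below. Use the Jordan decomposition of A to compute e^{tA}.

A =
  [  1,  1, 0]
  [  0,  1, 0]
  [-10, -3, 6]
e^{tA} =
  [exp(t), t*exp(t), 0]
  [0, exp(t), 0]
  [-2*exp(6*t) + 2*exp(t), 2*t*exp(t) - exp(6*t) + exp(t), exp(6*t)]

Strategy: write A = P · J · P⁻¹ where J is a Jordan canonical form, so e^{tA} = P · e^{tJ} · P⁻¹, and e^{tJ} can be computed block-by-block.

A has Jordan form
J =
  [1, 1, 0]
  [0, 1, 0]
  [0, 0, 6]
(up to reordering of blocks).

Per-block formulas:
  For a 1×1 block at λ = 6: exp(t · [6]) = [e^(6t)].
  For a 2×2 Jordan block J_2(1): exp(t · J_2(1)) = e^(1t)·(I + t·N), where N is the 2×2 nilpotent shift.

After assembling e^{tJ} and conjugating by P, we get:

e^{tA} =
  [exp(t), t*exp(t), 0]
  [0, exp(t), 0]
  [-2*exp(6*t) + 2*exp(t), 2*t*exp(t) - exp(6*t) + exp(t), exp(6*t)]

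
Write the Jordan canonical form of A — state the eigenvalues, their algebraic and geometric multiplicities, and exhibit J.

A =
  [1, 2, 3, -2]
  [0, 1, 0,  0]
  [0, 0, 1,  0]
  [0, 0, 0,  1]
J_2(1) ⊕ J_1(1) ⊕ J_1(1)

The characteristic polynomial is
  det(x·I − A) = x^4 - 4*x^3 + 6*x^2 - 4*x + 1 = (x - 1)^4

Eigenvalues and multiplicities (the geometric multiplicity of λ is n − rank(A − λI), which equals the number of Jordan blocks for λ):
  λ = 1: algebraic multiplicity = 4, geometric multiplicity = 3

Determining the block sizes for each eigenvalue:
  λ = 1: 3 blocks summing to 4 forces exactly one block of size 2 and the rest size 1 → block sizes [2, 1, 1]

Assembling the blocks gives a Jordan form
J =
  [1, 1, 0, 0]
  [0, 1, 0, 0]
  [0, 0, 1, 0]
  [0, 0, 0, 1]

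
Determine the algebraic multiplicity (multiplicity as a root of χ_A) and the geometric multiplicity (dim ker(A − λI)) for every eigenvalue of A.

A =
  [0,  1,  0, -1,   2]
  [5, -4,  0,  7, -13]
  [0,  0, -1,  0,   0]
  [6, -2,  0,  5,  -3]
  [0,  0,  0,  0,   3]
λ = -1: alg = 3, geom = 2; λ = 3: alg = 2, geom = 1

Step 1 — factor the characteristic polynomial to read off the algebraic multiplicities:
  χ_A(x) = (x - 3)^2*(x + 1)^3

Step 2 — compute geometric multiplicities via the rank-nullity identity g(λ) = n − rank(A − λI):
  rank(A − (-1)·I) = 3, so dim ker(A − (-1)·I) = n − 3 = 2
  rank(A − (3)·I) = 4, so dim ker(A − (3)·I) = n − 4 = 1

Summary:
  λ = -1: algebraic multiplicity = 3, geometric multiplicity = 2
  λ = 3: algebraic multiplicity = 2, geometric multiplicity = 1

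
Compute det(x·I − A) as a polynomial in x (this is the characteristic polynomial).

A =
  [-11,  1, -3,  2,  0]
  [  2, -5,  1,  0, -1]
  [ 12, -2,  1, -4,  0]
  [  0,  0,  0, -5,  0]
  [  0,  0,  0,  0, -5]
x^5 + 25*x^4 + 250*x^3 + 1250*x^2 + 3125*x + 3125

Expanding det(x·I − A) (e.g. by cofactor expansion or by noting that A is similar to its Jordan form J, which has the same characteristic polynomial as A) gives
  χ_A(x) = x^5 + 25*x^4 + 250*x^3 + 1250*x^2 + 3125*x + 3125
which factors as (x + 5)^5. The eigenvalues (with algebraic multiplicities) are λ = -5 with multiplicity 5.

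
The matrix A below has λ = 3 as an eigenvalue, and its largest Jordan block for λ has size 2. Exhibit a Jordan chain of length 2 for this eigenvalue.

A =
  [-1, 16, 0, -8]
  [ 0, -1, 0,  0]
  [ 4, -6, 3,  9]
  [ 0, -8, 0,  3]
A Jordan chain for λ = 3 of length 2:
v_1 = (0, 0, -1, 0)ᵀ
v_2 = (2, 0, 0, -1)ᵀ

Let N = A − (3)·I. We want v_2 with N^2 v_2 = 0 but N^1 v_2 ≠ 0; then v_{j-1} := N · v_j for j = 2, …, 2.

Pick v_2 = (2, 0, 0, -1)ᵀ.
Then v_1 = N · v_2 = (0, 0, -1, 0)ᵀ.

Sanity check: (A − (3)·I) v_1 = (0, 0, 0, 0)ᵀ = 0. ✓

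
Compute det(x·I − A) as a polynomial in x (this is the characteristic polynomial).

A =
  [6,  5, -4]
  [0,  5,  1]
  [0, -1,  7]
x^3 - 18*x^2 + 108*x - 216

Expanding det(x·I − A) (e.g. by cofactor expansion or by noting that A is similar to its Jordan form J, which has the same characteristic polynomial as A) gives
  χ_A(x) = x^3 - 18*x^2 + 108*x - 216
which factors as (x - 6)^3. The eigenvalues (with algebraic multiplicities) are λ = 6 with multiplicity 3.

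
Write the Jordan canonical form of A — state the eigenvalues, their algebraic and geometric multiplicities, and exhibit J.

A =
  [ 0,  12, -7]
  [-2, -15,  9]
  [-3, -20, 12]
J_3(-1)

The characteristic polynomial is
  det(x·I − A) = x^3 + 3*x^2 + 3*x + 1 = (x + 1)^3

Eigenvalues and multiplicities (the geometric multiplicity of λ is n − rank(A − λI), which equals the number of Jordan blocks for λ):
  λ = -1: algebraic multiplicity = 3, geometric multiplicity = 1

Determining the block sizes for each eigenvalue:
  λ = -1: one block (gm = 1), so the single block has size am = 3 → block sizes [3]

Assembling the blocks gives a Jordan form
J =
  [-1,  1,  0]
  [ 0, -1,  1]
  [ 0,  0, -1]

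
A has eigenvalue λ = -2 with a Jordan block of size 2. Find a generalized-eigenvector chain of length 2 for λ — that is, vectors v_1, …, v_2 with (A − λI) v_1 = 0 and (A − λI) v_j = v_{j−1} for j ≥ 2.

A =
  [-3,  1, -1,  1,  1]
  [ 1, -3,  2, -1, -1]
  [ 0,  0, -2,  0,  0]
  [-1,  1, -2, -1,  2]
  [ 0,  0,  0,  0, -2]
A Jordan chain for λ = -2 of length 2:
v_1 = (0, -1, 0, 1, 0)ᵀ
v_2 = (1, 0, -1, 0, 0)ᵀ

Let N = A − (-2)·I. We want v_2 with N^2 v_2 = 0 but N^1 v_2 ≠ 0; then v_{j-1} := N · v_j for j = 2, …, 2.

Pick v_2 = (1, 0, -1, 0, 0)ᵀ.
Then v_1 = N · v_2 = (0, -1, 0, 1, 0)ᵀ.

Sanity check: (A − (-2)·I) v_1 = (0, 0, 0, 0, 0)ᵀ = 0. ✓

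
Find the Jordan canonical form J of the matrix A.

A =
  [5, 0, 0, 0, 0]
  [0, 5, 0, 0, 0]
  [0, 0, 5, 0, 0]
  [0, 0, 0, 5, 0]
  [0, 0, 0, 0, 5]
J_1(5) ⊕ J_1(5) ⊕ J_1(5) ⊕ J_1(5) ⊕ J_1(5)

The characteristic polynomial is
  det(x·I − A) = x^5 - 25*x^4 + 250*x^3 - 1250*x^2 + 3125*x - 3125 = (x - 5)^5

Eigenvalues and multiplicities (the geometric multiplicity of λ is n − rank(A − λI), which equals the number of Jordan blocks for λ):
  λ = 5: algebraic multiplicity = 5, geometric multiplicity = 5

Determining the block sizes for each eigenvalue:
  λ = 5: gm = am = 5, so every block has size 1 → block sizes [1, 1, 1, 1, 1]

Assembling the blocks gives a Jordan form
J =
  [5, 0, 0, 0, 0]
  [0, 5, 0, 0, 0]
  [0, 0, 5, 0, 0]
  [0, 0, 0, 5, 0]
  [0, 0, 0, 0, 5]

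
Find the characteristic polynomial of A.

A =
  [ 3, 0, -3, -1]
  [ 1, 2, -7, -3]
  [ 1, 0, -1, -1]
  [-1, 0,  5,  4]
x^4 - 8*x^3 + 24*x^2 - 32*x + 16

Expanding det(x·I − A) (e.g. by cofactor expansion or by noting that A is similar to its Jordan form J, which has the same characteristic polynomial as A) gives
  χ_A(x) = x^4 - 8*x^3 + 24*x^2 - 32*x + 16
which factors as (x - 2)^4. The eigenvalues (with algebraic multiplicities) are λ = 2 with multiplicity 4.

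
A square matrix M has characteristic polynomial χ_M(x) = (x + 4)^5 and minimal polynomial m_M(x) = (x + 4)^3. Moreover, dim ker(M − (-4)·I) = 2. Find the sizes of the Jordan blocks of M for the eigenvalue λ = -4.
Block sizes for λ = -4: [3, 2]

Step 1 — from the characteristic polynomial, algebraic multiplicity of λ = -4 is 5. From dim ker(M − (-4)·I) = 2, there are exactly 2 Jordan blocks for λ = -4.
Step 2 — from the minimal polynomial, the factor (x + 4)^3 tells us the largest block for λ = -4 has size 3.
Step 3 — with total size 5, 2 blocks, and largest block 3, the block sizes (in nonincreasing order) are [3, 2].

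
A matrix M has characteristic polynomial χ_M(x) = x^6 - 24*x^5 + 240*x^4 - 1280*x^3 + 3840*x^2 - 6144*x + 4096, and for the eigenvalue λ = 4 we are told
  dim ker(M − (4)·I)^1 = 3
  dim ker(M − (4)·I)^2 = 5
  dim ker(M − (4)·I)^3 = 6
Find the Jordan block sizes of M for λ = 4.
Block sizes for λ = 4: [3, 2, 1]

From the dimensions of kernels of powers, the number of Jordan blocks of size at least j is d_j − d_{j−1} where d_j = dim ker(N^j) (with d_0 = 0). Computing the differences gives [3, 2, 1].
The number of blocks of size exactly k is (#blocks of size ≥ k) − (#blocks of size ≥ k + 1), so the partition is: 1 block(s) of size 1, 1 block(s) of size 2, 1 block(s) of size 3.
In nonincreasing order the block sizes are [3, 2, 1].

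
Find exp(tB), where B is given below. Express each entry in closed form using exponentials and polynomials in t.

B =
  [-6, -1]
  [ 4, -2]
e^{tB} =
  [-2*t*exp(-4*t) + exp(-4*t), -t*exp(-4*t)]
  [4*t*exp(-4*t), 2*t*exp(-4*t) + exp(-4*t)]

Strategy: write B = P · J · P⁻¹ where J is a Jordan canonical form, so e^{tB} = P · e^{tJ} · P⁻¹, and e^{tJ} can be computed block-by-block.

B has Jordan form
J =
  [-4,  1]
  [ 0, -4]
(up to reordering of blocks).

Per-block formulas:
  For a 2×2 Jordan block J_2(-4): exp(t · J_2(-4)) = e^(-4t)·(I + t·N), where N is the 2×2 nilpotent shift.

After assembling e^{tJ} and conjugating by P, we get:

e^{tB} =
  [-2*t*exp(-4*t) + exp(-4*t), -t*exp(-4*t)]
  [4*t*exp(-4*t), 2*t*exp(-4*t) + exp(-4*t)]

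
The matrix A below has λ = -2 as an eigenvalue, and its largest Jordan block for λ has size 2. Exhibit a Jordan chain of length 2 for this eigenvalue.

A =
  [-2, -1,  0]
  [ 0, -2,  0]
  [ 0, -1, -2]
A Jordan chain for λ = -2 of length 2:
v_1 = (-1, 0, -1)ᵀ
v_2 = (0, 1, 0)ᵀ

Let N = A − (-2)·I. We want v_2 with N^2 v_2 = 0 but N^1 v_2 ≠ 0; then v_{j-1} := N · v_j for j = 2, …, 2.

Pick v_2 = (0, 1, 0)ᵀ.
Then v_1 = N · v_2 = (-1, 0, -1)ᵀ.

Sanity check: (A − (-2)·I) v_1 = (0, 0, 0)ᵀ = 0. ✓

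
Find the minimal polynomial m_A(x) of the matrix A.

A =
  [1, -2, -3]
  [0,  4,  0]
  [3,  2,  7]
x^2 - 8*x + 16

The characteristic polynomial is χ_A(x) = (x - 4)^3, so the eigenvalues are known. The minimal polynomial is
  m_A(x) = Π_λ (x − λ)^{k_λ}
where k_λ is the size of the *largest* Jordan block for λ (equivalently, the smallest k with (A − λI)^k v = 0 for every generalised eigenvector v of λ).

  λ = 4: largest Jordan block has size 2, contributing (x − 4)^2

So m_A(x) = (x - 4)^2 = x^2 - 8*x + 16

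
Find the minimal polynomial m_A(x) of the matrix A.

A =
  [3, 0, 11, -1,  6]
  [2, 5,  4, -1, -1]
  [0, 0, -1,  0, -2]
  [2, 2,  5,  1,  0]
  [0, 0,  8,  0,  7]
x^3 - 9*x^2 + 27*x - 27

The characteristic polynomial is χ_A(x) = (x - 3)^5, so the eigenvalues are known. The minimal polynomial is
  m_A(x) = Π_λ (x − λ)^{k_λ}
where k_λ is the size of the *largest* Jordan block for λ (equivalently, the smallest k with (A − λI)^k v = 0 for every generalised eigenvector v of λ).

  λ = 3: largest Jordan block has size 3, contributing (x − 3)^3

So m_A(x) = (x - 3)^3 = x^3 - 9*x^2 + 27*x - 27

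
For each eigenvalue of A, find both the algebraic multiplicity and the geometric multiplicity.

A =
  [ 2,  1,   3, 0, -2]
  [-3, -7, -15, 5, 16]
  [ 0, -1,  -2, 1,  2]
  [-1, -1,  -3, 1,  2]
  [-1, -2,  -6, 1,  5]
λ = -2: alg = 2, geom = 1; λ = 1: alg = 3, geom = 2

Step 1 — factor the characteristic polynomial to read off the algebraic multiplicities:
  χ_A(x) = (x - 1)^3*(x + 2)^2

Step 2 — compute geometric multiplicities via the rank-nullity identity g(λ) = n − rank(A − λI):
  rank(A − (-2)·I) = 4, so dim ker(A − (-2)·I) = n − 4 = 1
  rank(A − (1)·I) = 3, so dim ker(A − (1)·I) = n − 3 = 2

Summary:
  λ = -2: algebraic multiplicity = 2, geometric multiplicity = 1
  λ = 1: algebraic multiplicity = 3, geometric multiplicity = 2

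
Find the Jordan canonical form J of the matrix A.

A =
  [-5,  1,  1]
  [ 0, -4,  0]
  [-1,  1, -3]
J_2(-4) ⊕ J_1(-4)

The characteristic polynomial is
  det(x·I − A) = x^3 + 12*x^2 + 48*x + 64 = (x + 4)^3

Eigenvalues and multiplicities (the geometric multiplicity of λ is n − rank(A − λI), which equals the number of Jordan blocks for λ):
  λ = -4: algebraic multiplicity = 3, geometric multiplicity = 2

Determining the block sizes for each eigenvalue:
  λ = -4: 2 blocks summing to 3 forces exactly one block of size 2 and the rest size 1 → block sizes [2, 1]

Assembling the blocks gives a Jordan form
J =
  [-4,  1,  0]
  [ 0, -4,  0]
  [ 0,  0, -4]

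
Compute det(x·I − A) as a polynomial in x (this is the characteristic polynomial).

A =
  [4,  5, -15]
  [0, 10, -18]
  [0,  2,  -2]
x^3 - 12*x^2 + 48*x - 64

Expanding det(x·I − A) (e.g. by cofactor expansion or by noting that A is similar to its Jordan form J, which has the same characteristic polynomial as A) gives
  χ_A(x) = x^3 - 12*x^2 + 48*x - 64
which factors as (x - 4)^3. The eigenvalues (with algebraic multiplicities) are λ = 4 with multiplicity 3.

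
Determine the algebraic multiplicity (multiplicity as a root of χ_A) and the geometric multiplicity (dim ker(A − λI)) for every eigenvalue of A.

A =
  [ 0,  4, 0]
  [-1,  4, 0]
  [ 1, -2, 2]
λ = 2: alg = 3, geom = 2

Step 1 — factor the characteristic polynomial to read off the algebraic multiplicities:
  χ_A(x) = (x - 2)^3

Step 2 — compute geometric multiplicities via the rank-nullity identity g(λ) = n − rank(A − λI):
  rank(A − (2)·I) = 1, so dim ker(A − (2)·I) = n − 1 = 2

Summary:
  λ = 2: algebraic multiplicity = 3, geometric multiplicity = 2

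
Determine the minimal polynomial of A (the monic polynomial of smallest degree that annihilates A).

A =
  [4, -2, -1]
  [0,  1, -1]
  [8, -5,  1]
x^3 - 6*x^2 + 12*x - 8

The characteristic polynomial is χ_A(x) = (x - 2)^3, so the eigenvalues are known. The minimal polynomial is
  m_A(x) = Π_λ (x − λ)^{k_λ}
where k_λ is the size of the *largest* Jordan block for λ (equivalently, the smallest k with (A − λI)^k v = 0 for every generalised eigenvector v of λ).

  λ = 2: largest Jordan block has size 3, contributing (x − 2)^3

So m_A(x) = (x - 2)^3 = x^3 - 6*x^2 + 12*x - 8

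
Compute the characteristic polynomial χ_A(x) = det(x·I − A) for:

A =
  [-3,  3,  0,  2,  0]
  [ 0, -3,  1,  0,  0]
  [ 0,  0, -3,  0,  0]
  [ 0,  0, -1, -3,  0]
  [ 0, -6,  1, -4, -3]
x^5 + 15*x^4 + 90*x^3 + 270*x^2 + 405*x + 243

Expanding det(x·I − A) (e.g. by cofactor expansion or by noting that A is similar to its Jordan form J, which has the same characteristic polynomial as A) gives
  χ_A(x) = x^5 + 15*x^4 + 90*x^3 + 270*x^2 + 405*x + 243
which factors as (x + 3)^5. The eigenvalues (with algebraic multiplicities) are λ = -3 with multiplicity 5.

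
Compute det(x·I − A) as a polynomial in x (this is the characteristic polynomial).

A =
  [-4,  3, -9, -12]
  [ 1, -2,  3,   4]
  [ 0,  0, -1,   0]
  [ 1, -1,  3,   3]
x^4 + 4*x^3 + 6*x^2 + 4*x + 1

Expanding det(x·I − A) (e.g. by cofactor expansion or by noting that A is similar to its Jordan form J, which has the same characteristic polynomial as A) gives
  χ_A(x) = x^4 + 4*x^3 + 6*x^2 + 4*x + 1
which factors as (x + 1)^4. The eigenvalues (with algebraic multiplicities) are λ = -1 with multiplicity 4.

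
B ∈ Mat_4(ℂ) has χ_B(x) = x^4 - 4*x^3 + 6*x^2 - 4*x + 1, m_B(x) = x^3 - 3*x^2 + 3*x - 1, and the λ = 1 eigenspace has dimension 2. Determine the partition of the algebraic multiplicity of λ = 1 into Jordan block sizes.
Block sizes for λ = 1: [3, 1]

Step 1 — from the characteristic polynomial, algebraic multiplicity of λ = 1 is 4. From dim ker(B − (1)·I) = 2, there are exactly 2 Jordan blocks for λ = 1.
Step 2 — from the minimal polynomial, the factor (x − 1)^3 tells us the largest block for λ = 1 has size 3.
Step 3 — with total size 4, 2 blocks, and largest block 3, the block sizes (in nonincreasing order) are [3, 1].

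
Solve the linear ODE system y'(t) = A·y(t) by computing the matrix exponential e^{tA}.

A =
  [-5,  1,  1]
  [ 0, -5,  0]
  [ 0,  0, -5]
e^{tA} =
  [exp(-5*t), t*exp(-5*t), t*exp(-5*t)]
  [0, exp(-5*t), 0]
  [0, 0, exp(-5*t)]

Strategy: write A = P · J · P⁻¹ where J is a Jordan canonical form, so e^{tA} = P · e^{tJ} · P⁻¹, and e^{tJ} can be computed block-by-block.

A has Jordan form
J =
  [-5,  1,  0]
  [ 0, -5,  0]
  [ 0,  0, -5]
(up to reordering of blocks).

Per-block formulas:
  For a 2×2 Jordan block J_2(-5): exp(t · J_2(-5)) = e^(-5t)·(I + t·N), where N is the 2×2 nilpotent shift.
  For a 1×1 block at λ = -5: exp(t · [-5]) = [e^(-5t)].

After assembling e^{tJ} and conjugating by P, we get:

e^{tA} =
  [exp(-5*t), t*exp(-5*t), t*exp(-5*t)]
  [0, exp(-5*t), 0]
  [0, 0, exp(-5*t)]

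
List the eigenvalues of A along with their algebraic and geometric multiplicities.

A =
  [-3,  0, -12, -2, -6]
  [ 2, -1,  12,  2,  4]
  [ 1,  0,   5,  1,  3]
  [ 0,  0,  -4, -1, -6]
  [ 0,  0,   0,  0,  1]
λ = -1: alg = 2, geom = 2; λ = 1: alg = 3, geom = 2

Step 1 — factor the characteristic polynomial to read off the algebraic multiplicities:
  χ_A(x) = (x - 1)^3*(x + 1)^2

Step 2 — compute geometric multiplicities via the rank-nullity identity g(λ) = n − rank(A − λI):
  rank(A − (-1)·I) = 3, so dim ker(A − (-1)·I) = n − 3 = 2
  rank(A − (1)·I) = 3, so dim ker(A − (1)·I) = n − 3 = 2

Summary:
  λ = -1: algebraic multiplicity = 2, geometric multiplicity = 2
  λ = 1: algebraic multiplicity = 3, geometric multiplicity = 2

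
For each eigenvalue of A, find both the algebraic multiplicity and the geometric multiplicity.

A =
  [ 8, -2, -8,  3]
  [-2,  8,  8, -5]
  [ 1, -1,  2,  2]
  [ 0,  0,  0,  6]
λ = 6: alg = 4, geom = 2

Step 1 — factor the characteristic polynomial to read off the algebraic multiplicities:
  χ_A(x) = (x - 6)^4

Step 2 — compute geometric multiplicities via the rank-nullity identity g(λ) = n − rank(A − λI):
  rank(A − (6)·I) = 2, so dim ker(A − (6)·I) = n − 2 = 2

Summary:
  λ = 6: algebraic multiplicity = 4, geometric multiplicity = 2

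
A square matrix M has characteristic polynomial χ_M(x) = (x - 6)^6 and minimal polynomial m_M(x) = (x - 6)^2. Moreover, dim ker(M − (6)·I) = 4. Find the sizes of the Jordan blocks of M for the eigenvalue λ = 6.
Block sizes for λ = 6: [2, 2, 1, 1]

Step 1 — from the characteristic polynomial, algebraic multiplicity of λ = 6 is 6. From dim ker(M − (6)·I) = 4, there are exactly 4 Jordan blocks for λ = 6.
Step 2 — from the minimal polynomial, the factor (x − 6)^2 tells us the largest block for λ = 6 has size 2.
Step 3 — with total size 6, 4 blocks, and largest block 2, the block sizes (in nonincreasing order) are [2, 2, 1, 1].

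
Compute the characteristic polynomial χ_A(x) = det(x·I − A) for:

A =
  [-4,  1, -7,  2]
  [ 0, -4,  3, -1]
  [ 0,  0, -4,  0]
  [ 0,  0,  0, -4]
x^4 + 16*x^3 + 96*x^2 + 256*x + 256

Expanding det(x·I − A) (e.g. by cofactor expansion or by noting that A is similar to its Jordan form J, which has the same characteristic polynomial as A) gives
  χ_A(x) = x^4 + 16*x^3 + 96*x^2 + 256*x + 256
which factors as (x + 4)^4. The eigenvalues (with algebraic multiplicities) are λ = -4 with multiplicity 4.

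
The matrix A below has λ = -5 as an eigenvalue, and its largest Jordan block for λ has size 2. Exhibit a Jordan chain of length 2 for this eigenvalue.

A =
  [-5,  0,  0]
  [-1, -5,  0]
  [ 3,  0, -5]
A Jordan chain for λ = -5 of length 2:
v_1 = (0, -1, 3)ᵀ
v_2 = (1, 0, 0)ᵀ

Let N = A − (-5)·I. We want v_2 with N^2 v_2 = 0 but N^1 v_2 ≠ 0; then v_{j-1} := N · v_j for j = 2, …, 2.

Pick v_2 = (1, 0, 0)ᵀ.
Then v_1 = N · v_2 = (0, -1, 3)ᵀ.

Sanity check: (A − (-5)·I) v_1 = (0, 0, 0)ᵀ = 0. ✓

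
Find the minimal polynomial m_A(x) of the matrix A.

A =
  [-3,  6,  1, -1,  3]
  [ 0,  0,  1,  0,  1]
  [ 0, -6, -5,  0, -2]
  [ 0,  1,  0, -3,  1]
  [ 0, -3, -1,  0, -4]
x^3 + 9*x^2 + 27*x + 27

The characteristic polynomial is χ_A(x) = (x + 3)^5, so the eigenvalues are known. The minimal polynomial is
  m_A(x) = Π_λ (x − λ)^{k_λ}
where k_λ is the size of the *largest* Jordan block for λ (equivalently, the smallest k with (A − λI)^k v = 0 for every generalised eigenvector v of λ).

  λ = -3: largest Jordan block has size 3, contributing (x + 3)^3

So m_A(x) = (x + 3)^3 = x^3 + 9*x^2 + 27*x + 27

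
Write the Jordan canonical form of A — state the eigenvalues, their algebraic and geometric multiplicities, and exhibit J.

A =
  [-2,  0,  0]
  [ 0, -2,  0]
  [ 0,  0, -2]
J_1(-2) ⊕ J_1(-2) ⊕ J_1(-2)

The characteristic polynomial is
  det(x·I − A) = x^3 + 6*x^2 + 12*x + 8 = (x + 2)^3

Eigenvalues and multiplicities (the geometric multiplicity of λ is n − rank(A − λI), which equals the number of Jordan blocks for λ):
  λ = -2: algebraic multiplicity = 3, geometric multiplicity = 3

Determining the block sizes for each eigenvalue:
  λ = -2: gm = am = 3, so every block has size 1 → block sizes [1, 1, 1]

Assembling the blocks gives a Jordan form
J =
  [-2,  0,  0]
  [ 0, -2,  0]
  [ 0,  0, -2]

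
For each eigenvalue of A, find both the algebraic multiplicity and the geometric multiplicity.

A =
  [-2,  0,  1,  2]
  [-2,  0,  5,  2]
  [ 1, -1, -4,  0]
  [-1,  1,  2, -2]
λ = -2: alg = 4, geom = 2

Step 1 — factor the characteristic polynomial to read off the algebraic multiplicities:
  χ_A(x) = (x + 2)^4

Step 2 — compute geometric multiplicities via the rank-nullity identity g(λ) = n − rank(A − λI):
  rank(A − (-2)·I) = 2, so dim ker(A − (-2)·I) = n − 2 = 2

Summary:
  λ = -2: algebraic multiplicity = 4, geometric multiplicity = 2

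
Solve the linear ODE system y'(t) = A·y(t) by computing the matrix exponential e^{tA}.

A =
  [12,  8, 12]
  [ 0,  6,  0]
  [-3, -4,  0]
e^{tA} =
  [6*t*exp(6*t) + exp(6*t), 8*t*exp(6*t), 12*t*exp(6*t)]
  [0, exp(6*t), 0]
  [-3*t*exp(6*t), -4*t*exp(6*t), -6*t*exp(6*t) + exp(6*t)]

Strategy: write A = P · J · P⁻¹ where J is a Jordan canonical form, so e^{tA} = P · e^{tJ} · P⁻¹, and e^{tJ} can be computed block-by-block.

A has Jordan form
J =
  [6, 1, 0]
  [0, 6, 0]
  [0, 0, 6]
(up to reordering of blocks).

Per-block formulas:
  For a 2×2 Jordan block J_2(6): exp(t · J_2(6)) = e^(6t)·(I + t·N), where N is the 2×2 nilpotent shift.
  For a 1×1 block at λ = 6: exp(t · [6]) = [e^(6t)].

After assembling e^{tJ} and conjugating by P, we get:

e^{tA} =
  [6*t*exp(6*t) + exp(6*t), 8*t*exp(6*t), 12*t*exp(6*t)]
  [0, exp(6*t), 0]
  [-3*t*exp(6*t), -4*t*exp(6*t), -6*t*exp(6*t) + exp(6*t)]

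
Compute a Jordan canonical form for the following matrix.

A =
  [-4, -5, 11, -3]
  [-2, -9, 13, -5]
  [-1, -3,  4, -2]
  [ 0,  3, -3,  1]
J_3(-2) ⊕ J_1(-2)

The characteristic polynomial is
  det(x·I − A) = x^4 + 8*x^3 + 24*x^2 + 32*x + 16 = (x + 2)^4

Eigenvalues and multiplicities (the geometric multiplicity of λ is n − rank(A − λI), which equals the number of Jordan blocks for λ):
  λ = -2: algebraic multiplicity = 4, geometric multiplicity = 2

Determining the block sizes for each eigenvalue:
  λ = -2: with am = 4 and gm = 2, the partition is not yet determined (e.g. several partitions of 4 into 2 parts exist). Let N = A − (-2)·I. Computing rank(N^1) = 2, rank(N^2) = 1, rank(N^3) = 0; the number of blocks of size ≥ j is rank(N^{j−1}) − rank(N^j), giving [2, 1, 1]. So we have 1 block(s) of size 3, 1 block(s) of size 1 → block sizes [3, 1]

Assembling the blocks gives a Jordan form
J =
  [-2,  1,  0,  0]
  [ 0, -2,  1,  0]
  [ 0,  0, -2,  0]
  [ 0,  0,  0, -2]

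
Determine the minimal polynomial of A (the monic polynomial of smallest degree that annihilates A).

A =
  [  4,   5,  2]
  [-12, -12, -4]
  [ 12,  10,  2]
x^2 + 4*x + 4

The characteristic polynomial is χ_A(x) = (x + 2)^3, so the eigenvalues are known. The minimal polynomial is
  m_A(x) = Π_λ (x − λ)^{k_λ}
where k_λ is the size of the *largest* Jordan block for λ (equivalently, the smallest k with (A − λI)^k v = 0 for every generalised eigenvector v of λ).

  λ = -2: largest Jordan block has size 2, contributing (x + 2)^2

So m_A(x) = (x + 2)^2 = x^2 + 4*x + 4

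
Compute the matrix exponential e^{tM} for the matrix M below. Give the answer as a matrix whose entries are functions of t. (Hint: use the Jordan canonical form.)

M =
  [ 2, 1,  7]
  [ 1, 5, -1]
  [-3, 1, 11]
e^{tM} =
  [-2*t^2*exp(6*t) - 4*t*exp(6*t) + exp(6*t), t^2*exp(6*t) + t*exp(6*t), 3*t^2*exp(6*t) + 7*t*exp(6*t)]
  [-t^2*exp(6*t) + t*exp(6*t), t^2*exp(6*t)/2 - t*exp(6*t) + exp(6*t), 3*t^2*exp(6*t)/2 - t*exp(6*t)]
  [-t^2*exp(6*t) - 3*t*exp(6*t), t^2*exp(6*t)/2 + t*exp(6*t), 3*t^2*exp(6*t)/2 + 5*t*exp(6*t) + exp(6*t)]

Strategy: write M = P · J · P⁻¹ where J is a Jordan canonical form, so e^{tM} = P · e^{tJ} · P⁻¹, and e^{tJ} can be computed block-by-block.

M has Jordan form
J =
  [6, 1, 0]
  [0, 6, 1]
  [0, 0, 6]
(up to reordering of blocks).

Per-block formulas:
  For a 3×3 Jordan block J_3(6): exp(t · J_3(6)) = e^(6t)·(I + t·N + (t^2/2)·N^2), where N is the 3×3 nilpotent shift.

After assembling e^{tJ} and conjugating by P, we get:

e^{tM} =
  [-2*t^2*exp(6*t) - 4*t*exp(6*t) + exp(6*t), t^2*exp(6*t) + t*exp(6*t), 3*t^2*exp(6*t) + 7*t*exp(6*t)]
  [-t^2*exp(6*t) + t*exp(6*t), t^2*exp(6*t)/2 - t*exp(6*t) + exp(6*t), 3*t^2*exp(6*t)/2 - t*exp(6*t)]
  [-t^2*exp(6*t) - 3*t*exp(6*t), t^2*exp(6*t)/2 + t*exp(6*t), 3*t^2*exp(6*t)/2 + 5*t*exp(6*t) + exp(6*t)]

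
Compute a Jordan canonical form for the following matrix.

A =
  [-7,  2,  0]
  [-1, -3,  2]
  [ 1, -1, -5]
J_3(-5)

The characteristic polynomial is
  det(x·I − A) = x^3 + 15*x^2 + 75*x + 125 = (x + 5)^3

Eigenvalues and multiplicities (the geometric multiplicity of λ is n − rank(A − λI), which equals the number of Jordan blocks for λ):
  λ = -5: algebraic multiplicity = 3, geometric multiplicity = 1

Determining the block sizes for each eigenvalue:
  λ = -5: one block (gm = 1), so the single block has size am = 3 → block sizes [3]

Assembling the blocks gives a Jordan form
J =
  [-5,  1,  0]
  [ 0, -5,  1]
  [ 0,  0, -5]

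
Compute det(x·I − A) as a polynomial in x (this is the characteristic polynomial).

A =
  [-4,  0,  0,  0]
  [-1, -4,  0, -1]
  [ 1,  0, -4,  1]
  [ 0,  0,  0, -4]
x^4 + 16*x^3 + 96*x^2 + 256*x + 256

Expanding det(x·I − A) (e.g. by cofactor expansion or by noting that A is similar to its Jordan form J, which has the same characteristic polynomial as A) gives
  χ_A(x) = x^4 + 16*x^3 + 96*x^2 + 256*x + 256
which factors as (x + 4)^4. The eigenvalues (with algebraic multiplicities) are λ = -4 with multiplicity 4.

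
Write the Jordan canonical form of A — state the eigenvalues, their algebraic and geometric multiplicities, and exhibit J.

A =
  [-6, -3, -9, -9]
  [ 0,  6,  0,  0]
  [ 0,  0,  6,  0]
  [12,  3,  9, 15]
J_1(3) ⊕ J_1(6) ⊕ J_1(6) ⊕ J_1(6)

The characteristic polynomial is
  det(x·I − A) = x^4 - 21*x^3 + 162*x^2 - 540*x + 648 = (x - 6)^3*(x - 3)

Eigenvalues and multiplicities (the geometric multiplicity of λ is n − rank(A − λI), which equals the number of Jordan blocks for λ):
  λ = 3: algebraic multiplicity = 1, geometric multiplicity = 1
  λ = 6: algebraic multiplicity = 3, geometric multiplicity = 3

Determining the block sizes for each eigenvalue:
  λ = 3: one block (gm = 1), so the single block has size am = 1 → block sizes [1]
  λ = 6: gm = am = 3, so every block has size 1 → block sizes [1, 1, 1]

Assembling the blocks gives a Jordan form
J =
  [3, 0, 0, 0]
  [0, 6, 0, 0]
  [0, 0, 6, 0]
  [0, 0, 0, 6]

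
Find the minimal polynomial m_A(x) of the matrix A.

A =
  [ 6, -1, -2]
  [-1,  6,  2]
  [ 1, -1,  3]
x^2 - 10*x + 25

The characteristic polynomial is χ_A(x) = (x - 5)^3, so the eigenvalues are known. The minimal polynomial is
  m_A(x) = Π_λ (x − λ)^{k_λ}
where k_λ is the size of the *largest* Jordan block for λ (equivalently, the smallest k with (A − λI)^k v = 0 for every generalised eigenvector v of λ).

  λ = 5: largest Jordan block has size 2, contributing (x − 5)^2

So m_A(x) = (x - 5)^2 = x^2 - 10*x + 25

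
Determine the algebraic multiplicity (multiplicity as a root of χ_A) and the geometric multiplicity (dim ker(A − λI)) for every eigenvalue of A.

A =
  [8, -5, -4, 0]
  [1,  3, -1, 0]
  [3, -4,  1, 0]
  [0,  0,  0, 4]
λ = 4: alg = 4, geom = 2

Step 1 — factor the characteristic polynomial to read off the algebraic multiplicities:
  χ_A(x) = (x - 4)^4

Step 2 — compute geometric multiplicities via the rank-nullity identity g(λ) = n − rank(A − λI):
  rank(A − (4)·I) = 2, so dim ker(A − (4)·I) = n − 2 = 2

Summary:
  λ = 4: algebraic multiplicity = 4, geometric multiplicity = 2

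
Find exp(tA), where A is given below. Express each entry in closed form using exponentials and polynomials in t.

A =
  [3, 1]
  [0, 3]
e^{tA} =
  [exp(3*t), t*exp(3*t)]
  [0, exp(3*t)]

Strategy: write A = P · J · P⁻¹ where J is a Jordan canonical form, so e^{tA} = P · e^{tJ} · P⁻¹, and e^{tJ} can be computed block-by-block.

A has Jordan form
J =
  [3, 1]
  [0, 3]
(up to reordering of blocks).

Per-block formulas:
  For a 2×2 Jordan block J_2(3): exp(t · J_2(3)) = e^(3t)·(I + t·N), where N is the 2×2 nilpotent shift.

After assembling e^{tJ} and conjugating by P, we get:

e^{tA} =
  [exp(3*t), t*exp(3*t)]
  [0, exp(3*t)]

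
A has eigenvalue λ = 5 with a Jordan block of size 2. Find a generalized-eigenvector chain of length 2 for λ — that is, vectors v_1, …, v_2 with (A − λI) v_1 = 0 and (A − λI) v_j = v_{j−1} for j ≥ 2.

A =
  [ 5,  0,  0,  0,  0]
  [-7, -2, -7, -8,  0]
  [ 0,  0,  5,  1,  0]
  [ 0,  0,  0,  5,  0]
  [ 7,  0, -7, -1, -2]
A Jordan chain for λ = 5 of length 2:
v_1 = (0, 1, -1, 0, 1)ᵀ
v_2 = (0, 1, 0, -1, 0)ᵀ

Let N = A − (5)·I. We want v_2 with N^2 v_2 = 0 but N^1 v_2 ≠ 0; then v_{j-1} := N · v_j for j = 2, …, 2.

Pick v_2 = (0, 1, 0, -1, 0)ᵀ.
Then v_1 = N · v_2 = (0, 1, -1, 0, 1)ᵀ.

Sanity check: (A − (5)·I) v_1 = (0, 0, 0, 0, 0)ᵀ = 0. ✓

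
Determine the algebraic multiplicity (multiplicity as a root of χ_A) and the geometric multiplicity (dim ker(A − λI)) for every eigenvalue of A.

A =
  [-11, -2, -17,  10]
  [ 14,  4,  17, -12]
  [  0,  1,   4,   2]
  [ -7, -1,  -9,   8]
λ = -4: alg = 1, geom = 1; λ = 3: alg = 3, geom = 1

Step 1 — factor the characteristic polynomial to read off the algebraic multiplicities:
  χ_A(x) = (x - 3)^3*(x + 4)

Step 2 — compute geometric multiplicities via the rank-nullity identity g(λ) = n − rank(A − λI):
  rank(A − (-4)·I) = 3, so dim ker(A − (-4)·I) = n − 3 = 1
  rank(A − (3)·I) = 3, so dim ker(A − (3)·I) = n − 3 = 1

Summary:
  λ = -4: algebraic multiplicity = 1, geometric multiplicity = 1
  λ = 3: algebraic multiplicity = 3, geometric multiplicity = 1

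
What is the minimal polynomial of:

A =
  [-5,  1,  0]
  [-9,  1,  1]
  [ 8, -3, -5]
x^3 + 9*x^2 + 27*x + 27

The characteristic polynomial is χ_A(x) = (x + 3)^3, so the eigenvalues are known. The minimal polynomial is
  m_A(x) = Π_λ (x − λ)^{k_λ}
where k_λ is the size of the *largest* Jordan block for λ (equivalently, the smallest k with (A − λI)^k v = 0 for every generalised eigenvector v of λ).

  λ = -3: largest Jordan block has size 3, contributing (x + 3)^3

So m_A(x) = (x + 3)^3 = x^3 + 9*x^2 + 27*x + 27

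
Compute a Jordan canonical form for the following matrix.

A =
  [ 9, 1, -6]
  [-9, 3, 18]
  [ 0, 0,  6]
J_2(6) ⊕ J_1(6)

The characteristic polynomial is
  det(x·I − A) = x^3 - 18*x^2 + 108*x - 216 = (x - 6)^3

Eigenvalues and multiplicities (the geometric multiplicity of λ is n − rank(A − λI), which equals the number of Jordan blocks for λ):
  λ = 6: algebraic multiplicity = 3, geometric multiplicity = 2

Determining the block sizes for each eigenvalue:
  λ = 6: 2 blocks summing to 3 forces exactly one block of size 2 and the rest size 1 → block sizes [2, 1]

Assembling the blocks gives a Jordan form
J =
  [6, 1, 0]
  [0, 6, 0]
  [0, 0, 6]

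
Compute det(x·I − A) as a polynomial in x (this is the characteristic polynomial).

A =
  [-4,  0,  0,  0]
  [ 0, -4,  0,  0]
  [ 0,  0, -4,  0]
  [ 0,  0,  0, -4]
x^4 + 16*x^3 + 96*x^2 + 256*x + 256

Expanding det(x·I − A) (e.g. by cofactor expansion or by noting that A is similar to its Jordan form J, which has the same characteristic polynomial as A) gives
  χ_A(x) = x^4 + 16*x^3 + 96*x^2 + 256*x + 256
which factors as (x + 4)^4. The eigenvalues (with algebraic multiplicities) are λ = -4 with multiplicity 4.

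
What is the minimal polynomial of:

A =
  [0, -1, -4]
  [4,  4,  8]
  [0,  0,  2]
x^2 - 4*x + 4

The characteristic polynomial is χ_A(x) = (x - 2)^3, so the eigenvalues are known. The minimal polynomial is
  m_A(x) = Π_λ (x − λ)^{k_λ}
where k_λ is the size of the *largest* Jordan block for λ (equivalently, the smallest k with (A − λI)^k v = 0 for every generalised eigenvector v of λ).

  λ = 2: largest Jordan block has size 2, contributing (x − 2)^2

So m_A(x) = (x - 2)^2 = x^2 - 4*x + 4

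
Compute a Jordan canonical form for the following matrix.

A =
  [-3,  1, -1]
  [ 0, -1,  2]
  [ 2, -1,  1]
J_3(-1)

The characteristic polynomial is
  det(x·I − A) = x^3 + 3*x^2 + 3*x + 1 = (x + 1)^3

Eigenvalues and multiplicities (the geometric multiplicity of λ is n − rank(A − λI), which equals the number of Jordan blocks for λ):
  λ = -1: algebraic multiplicity = 3, geometric multiplicity = 1

Determining the block sizes for each eigenvalue:
  λ = -1: one block (gm = 1), so the single block has size am = 3 → block sizes [3]

Assembling the blocks gives a Jordan form
J =
  [-1,  1,  0]
  [ 0, -1,  1]
  [ 0,  0, -1]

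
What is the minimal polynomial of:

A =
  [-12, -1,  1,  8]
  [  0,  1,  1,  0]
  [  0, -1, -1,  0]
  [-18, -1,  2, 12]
x^3

The characteristic polynomial is χ_A(x) = x^4, so the eigenvalues are known. The minimal polynomial is
  m_A(x) = Π_λ (x − λ)^{k_λ}
where k_λ is the size of the *largest* Jordan block for λ (equivalently, the smallest k with (A − λI)^k v = 0 for every generalised eigenvector v of λ).

  λ = 0: largest Jordan block has size 3, contributing (x − 0)^3

So m_A(x) = x^3 = x^3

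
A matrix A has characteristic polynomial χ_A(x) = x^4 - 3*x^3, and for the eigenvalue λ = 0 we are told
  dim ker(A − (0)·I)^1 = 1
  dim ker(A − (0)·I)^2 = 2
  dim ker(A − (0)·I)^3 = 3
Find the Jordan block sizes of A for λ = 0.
Block sizes for λ = 0: [3]

From the dimensions of kernels of powers, the number of Jordan blocks of size at least j is d_j − d_{j−1} where d_j = dim ker(N^j) (with d_0 = 0). Computing the differences gives [1, 1, 1].
The number of blocks of size exactly k is (#blocks of size ≥ k) − (#blocks of size ≥ k + 1), so the partition is: 1 block(s) of size 3.
In nonincreasing order the block sizes are [3].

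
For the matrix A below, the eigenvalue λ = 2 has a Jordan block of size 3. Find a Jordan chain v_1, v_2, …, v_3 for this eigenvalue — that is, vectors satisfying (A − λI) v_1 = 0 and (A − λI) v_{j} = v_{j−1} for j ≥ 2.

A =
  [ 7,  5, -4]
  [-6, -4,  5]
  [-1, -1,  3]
A Jordan chain for λ = 2 of length 3:
v_1 = (-1, 1, 0)ᵀ
v_2 = (5, -6, -1)ᵀ
v_3 = (1, 0, 0)ᵀ

Let N = A − (2)·I. We want v_3 with N^3 v_3 = 0 but N^2 v_3 ≠ 0; then v_{j-1} := N · v_j for j = 3, …, 2.

Pick v_3 = (1, 0, 0)ᵀ.
Then v_2 = N · v_3 = (5, -6, -1)ᵀ.
Then v_1 = N · v_2 = (-1, 1, 0)ᵀ.

Sanity check: (A − (2)·I) v_1 = (0, 0, 0)ᵀ = 0. ✓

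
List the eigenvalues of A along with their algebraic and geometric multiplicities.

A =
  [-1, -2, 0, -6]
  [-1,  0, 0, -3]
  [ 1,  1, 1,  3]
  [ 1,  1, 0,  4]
λ = 1: alg = 4, geom = 3

Step 1 — factor the characteristic polynomial to read off the algebraic multiplicities:
  χ_A(x) = (x - 1)^4

Step 2 — compute geometric multiplicities via the rank-nullity identity g(λ) = n − rank(A − λI):
  rank(A − (1)·I) = 1, so dim ker(A − (1)·I) = n − 1 = 3

Summary:
  λ = 1: algebraic multiplicity = 4, geometric multiplicity = 3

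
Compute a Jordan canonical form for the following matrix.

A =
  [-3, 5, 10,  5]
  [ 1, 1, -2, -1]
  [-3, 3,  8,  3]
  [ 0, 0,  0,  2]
J_2(2) ⊕ J_1(2) ⊕ J_1(2)

The characteristic polynomial is
  det(x·I − A) = x^4 - 8*x^3 + 24*x^2 - 32*x + 16 = (x - 2)^4

Eigenvalues and multiplicities (the geometric multiplicity of λ is n − rank(A − λI), which equals the number of Jordan blocks for λ):
  λ = 2: algebraic multiplicity = 4, geometric multiplicity = 3

Determining the block sizes for each eigenvalue:
  λ = 2: 3 blocks summing to 4 forces exactly one block of size 2 and the rest size 1 → block sizes [2, 1, 1]

Assembling the blocks gives a Jordan form
J =
  [2, 1, 0, 0]
  [0, 2, 0, 0]
  [0, 0, 2, 0]
  [0, 0, 0, 2]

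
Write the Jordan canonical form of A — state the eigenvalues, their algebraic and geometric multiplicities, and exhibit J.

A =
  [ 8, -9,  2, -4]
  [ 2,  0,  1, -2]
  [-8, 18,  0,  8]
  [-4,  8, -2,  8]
J_3(4) ⊕ J_1(4)

The characteristic polynomial is
  det(x·I − A) = x^4 - 16*x^3 + 96*x^2 - 256*x + 256 = (x - 4)^4

Eigenvalues and multiplicities (the geometric multiplicity of λ is n − rank(A − λI), which equals the number of Jordan blocks for λ):
  λ = 4: algebraic multiplicity = 4, geometric multiplicity = 2

Determining the block sizes for each eigenvalue:
  λ = 4: with am = 4 and gm = 2, the partition is not yet determined (e.g. several partitions of 4 into 2 parts exist). Let N = A − (4)·I. Computing rank(N^1) = 2, rank(N^2) = 1, rank(N^3) = 0; the number of blocks of size ≥ j is rank(N^{j−1}) − rank(N^j), giving [2, 1, 1]. So we have 1 block(s) of size 3, 1 block(s) of size 1 → block sizes [3, 1]

Assembling the blocks gives a Jordan form
J =
  [4, 1, 0, 0]
  [0, 4, 1, 0]
  [0, 0, 4, 0]
  [0, 0, 0, 4]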